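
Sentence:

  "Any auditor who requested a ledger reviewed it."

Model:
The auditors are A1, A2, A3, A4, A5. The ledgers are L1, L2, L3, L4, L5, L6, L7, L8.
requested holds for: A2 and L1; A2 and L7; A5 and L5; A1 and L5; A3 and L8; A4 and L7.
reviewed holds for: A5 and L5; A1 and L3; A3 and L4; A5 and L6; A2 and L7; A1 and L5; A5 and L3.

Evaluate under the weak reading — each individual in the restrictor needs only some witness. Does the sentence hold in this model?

False

"it" takes "a ledger" as antecedent — a donkey pronoun bound across the clause boundary.
Weak reading: every auditor a with some requested-ledger has at least one requested-ledger l such that reviewed(a,l).
Per auditor: A1:✓  A2:✓  A3:✗  A4:✗  A5:✓
A3 has no witness among its requested-ledgers.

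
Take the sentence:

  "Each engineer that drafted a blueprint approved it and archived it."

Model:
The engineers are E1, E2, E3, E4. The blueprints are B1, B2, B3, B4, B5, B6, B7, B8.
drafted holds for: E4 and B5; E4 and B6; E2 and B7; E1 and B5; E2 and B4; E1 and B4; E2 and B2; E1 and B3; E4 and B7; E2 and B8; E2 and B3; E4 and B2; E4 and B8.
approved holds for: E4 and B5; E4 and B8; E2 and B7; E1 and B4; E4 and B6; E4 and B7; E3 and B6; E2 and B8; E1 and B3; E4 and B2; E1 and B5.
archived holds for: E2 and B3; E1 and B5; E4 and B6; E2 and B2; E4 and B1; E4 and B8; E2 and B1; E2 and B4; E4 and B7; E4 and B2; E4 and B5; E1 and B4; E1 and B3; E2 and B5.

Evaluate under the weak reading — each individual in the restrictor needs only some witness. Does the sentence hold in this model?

"it" takes "a blueprint" as antecedent — a donkey pronoun bound across the clause boundary.
Weak reading: every engineer e with some drafted-blueprint has at least one drafted-blueprint b such that approved(e,b) ∧ archived(e,b).
Per engineer: E1:✓  E2:✗  E4:✓
E2 has no witness among its drafted-blueprints.

False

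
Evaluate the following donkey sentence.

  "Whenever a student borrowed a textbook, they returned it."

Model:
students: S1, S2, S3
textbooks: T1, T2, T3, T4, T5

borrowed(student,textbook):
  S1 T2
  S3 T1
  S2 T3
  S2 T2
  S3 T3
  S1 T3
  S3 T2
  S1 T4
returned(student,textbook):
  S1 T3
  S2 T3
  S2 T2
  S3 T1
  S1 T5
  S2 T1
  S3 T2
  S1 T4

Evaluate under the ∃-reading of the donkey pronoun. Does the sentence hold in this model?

True

"it" takes "a textbook" as antecedent — a donkey pronoun bound across the clause boundary.
Weak reading: every student s with some borrowed-textbook has at least one borrowed-textbook t such that returned(s,t).
Per student: S1:✓  S2:✓  S3:✓
Every student in the restrictor has a witness.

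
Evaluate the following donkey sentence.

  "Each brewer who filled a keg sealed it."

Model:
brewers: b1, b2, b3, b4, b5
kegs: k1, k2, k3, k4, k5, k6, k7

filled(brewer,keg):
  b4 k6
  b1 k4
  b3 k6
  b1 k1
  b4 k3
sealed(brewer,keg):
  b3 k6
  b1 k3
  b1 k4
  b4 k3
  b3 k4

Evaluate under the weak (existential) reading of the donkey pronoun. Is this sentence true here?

"it" takes "a keg" as antecedent — a donkey pronoun bound across the clause boundary.
Weak reading: every brewer b with some filled-keg has at least one filled-keg k such that sealed(b,k).
Per brewer: b1:✓  b3:✓  b4:✓
Every brewer in the restrictor has a witness.

True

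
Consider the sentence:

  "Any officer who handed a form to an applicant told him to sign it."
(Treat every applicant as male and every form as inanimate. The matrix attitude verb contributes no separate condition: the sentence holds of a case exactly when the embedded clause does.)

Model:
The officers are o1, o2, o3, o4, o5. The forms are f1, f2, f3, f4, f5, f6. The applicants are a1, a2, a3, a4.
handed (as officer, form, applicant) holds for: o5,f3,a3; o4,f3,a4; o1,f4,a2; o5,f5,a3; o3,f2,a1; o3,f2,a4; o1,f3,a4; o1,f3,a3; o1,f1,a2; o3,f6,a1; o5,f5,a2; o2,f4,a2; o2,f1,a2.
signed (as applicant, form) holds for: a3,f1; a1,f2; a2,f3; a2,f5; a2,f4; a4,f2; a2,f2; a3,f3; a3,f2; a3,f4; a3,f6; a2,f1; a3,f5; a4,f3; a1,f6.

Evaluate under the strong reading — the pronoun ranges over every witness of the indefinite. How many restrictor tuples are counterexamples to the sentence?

0

"him" takes "an applicant" as antecedent and "it" takes "a form"; both are donkey pronouns co-varying with the restrictor.
Strong reading: for every (o,f,a) with handed(o,f,a), signed(a,f).
Restrictor triples: (o1,f1,a2)→signed(a2,f1) ✓  (o1,f3,a3)→signed(a3,f3) ✓  (o1,f3,a4)→signed(a4,f3) ✓  (o1,f4,a2)→signed(a2,f4) ✓  (o2,f1,a2)→signed(a2,f1) ✓  (o2,f4,a2)→signed(a2,f4) ✓  (o3,f2,a1)→signed(a1,f2) ✓  (o3,f2,a4)→signed(a4,f2) ✓  (o3,f6,a1)→signed(a1,f6) ✓  (o4,f3,a4)→signed(a4,f3) ✓  (o5,f3,a3)→signed(a3,f3) ✓  (o5,f5,a2)→signed(a2,f5) ✓  (o5,f5,a3)→signed(a3,f5) ✓
Counterexamples (restrictor triples failing the scope): 0.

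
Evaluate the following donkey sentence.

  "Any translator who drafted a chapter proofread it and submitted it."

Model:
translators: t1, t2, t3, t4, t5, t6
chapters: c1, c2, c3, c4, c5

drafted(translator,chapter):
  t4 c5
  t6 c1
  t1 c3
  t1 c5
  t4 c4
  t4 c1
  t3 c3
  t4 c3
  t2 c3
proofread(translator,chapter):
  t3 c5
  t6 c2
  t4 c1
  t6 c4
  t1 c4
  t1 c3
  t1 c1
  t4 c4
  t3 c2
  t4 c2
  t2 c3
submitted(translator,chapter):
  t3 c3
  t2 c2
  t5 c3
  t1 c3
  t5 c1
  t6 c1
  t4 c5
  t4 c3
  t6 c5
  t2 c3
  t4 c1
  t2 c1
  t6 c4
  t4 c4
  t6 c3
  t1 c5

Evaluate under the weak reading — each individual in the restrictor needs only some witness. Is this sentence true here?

"it" takes "a chapter" as antecedent — a donkey pronoun bound across the clause boundary.
Weak reading: every translator t with some drafted-chapter has at least one drafted-chapter c such that proofread(t,c) ∧ submitted(t,c).
Per translator: t1:✓  t2:✓  t3:✗  t4:✓  t6:✗
t3 has no witness among its drafted-chapters.

False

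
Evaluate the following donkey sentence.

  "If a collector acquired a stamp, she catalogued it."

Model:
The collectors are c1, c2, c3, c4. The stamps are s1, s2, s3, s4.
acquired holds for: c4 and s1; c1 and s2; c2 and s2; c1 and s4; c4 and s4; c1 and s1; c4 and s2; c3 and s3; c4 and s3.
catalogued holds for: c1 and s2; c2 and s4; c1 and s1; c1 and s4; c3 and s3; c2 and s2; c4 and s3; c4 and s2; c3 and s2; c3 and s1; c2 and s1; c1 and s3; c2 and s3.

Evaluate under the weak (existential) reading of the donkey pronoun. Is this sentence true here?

True

"it" takes "a stamp" as antecedent — a donkey pronoun bound across the clause boundary.
Weak reading: every collector c with some acquired-stamp has at least one acquired-stamp s such that catalogued(c,s).
Per collector: c1:✓  c2:✓  c3:✓  c4:✓
Every collector in the restrictor has a witness.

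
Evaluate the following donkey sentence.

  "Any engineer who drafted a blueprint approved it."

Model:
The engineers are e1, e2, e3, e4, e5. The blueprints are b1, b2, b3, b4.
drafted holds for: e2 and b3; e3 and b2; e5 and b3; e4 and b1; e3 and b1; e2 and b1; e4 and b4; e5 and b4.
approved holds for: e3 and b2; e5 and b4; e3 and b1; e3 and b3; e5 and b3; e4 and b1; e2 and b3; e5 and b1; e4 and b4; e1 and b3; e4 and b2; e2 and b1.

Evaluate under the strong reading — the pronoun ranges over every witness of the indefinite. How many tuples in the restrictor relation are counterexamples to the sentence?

"it" takes "a blueprint" as antecedent — a donkey pronoun bound across the clause boundary.
Strong reading: for every (e,b) with drafted(e,b), approved(e,b).
Restrictor pairs: (e2,b1) ✓  (e2,b3) ✓  (e3,b1) ✓  (e3,b2) ✓  (e4,b1) ✓  (e4,b4) ✓  (e5,b3) ✓  (e5,b4) ✓
Counterexamples (restrictor pairs failing the scope): 0.

0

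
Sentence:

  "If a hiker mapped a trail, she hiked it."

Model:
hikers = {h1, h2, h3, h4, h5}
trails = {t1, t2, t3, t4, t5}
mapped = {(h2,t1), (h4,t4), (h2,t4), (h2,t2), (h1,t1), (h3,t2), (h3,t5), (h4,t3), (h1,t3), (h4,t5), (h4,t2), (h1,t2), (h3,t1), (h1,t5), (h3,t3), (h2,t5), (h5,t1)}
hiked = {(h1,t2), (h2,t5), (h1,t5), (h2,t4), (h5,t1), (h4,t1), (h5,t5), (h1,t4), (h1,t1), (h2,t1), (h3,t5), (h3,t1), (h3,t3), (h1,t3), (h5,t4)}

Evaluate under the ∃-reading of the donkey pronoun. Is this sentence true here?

False

"it" takes "a trail" as antecedent — a donkey pronoun bound across the clause boundary.
Weak reading: every hiker h with some mapped-trail has at least one mapped-trail t such that hiked(h,t).
Per hiker: h1:✓  h2:✓  h3:✓  h4:✗  h5:✓
h4 has no witness among its mapped-trails.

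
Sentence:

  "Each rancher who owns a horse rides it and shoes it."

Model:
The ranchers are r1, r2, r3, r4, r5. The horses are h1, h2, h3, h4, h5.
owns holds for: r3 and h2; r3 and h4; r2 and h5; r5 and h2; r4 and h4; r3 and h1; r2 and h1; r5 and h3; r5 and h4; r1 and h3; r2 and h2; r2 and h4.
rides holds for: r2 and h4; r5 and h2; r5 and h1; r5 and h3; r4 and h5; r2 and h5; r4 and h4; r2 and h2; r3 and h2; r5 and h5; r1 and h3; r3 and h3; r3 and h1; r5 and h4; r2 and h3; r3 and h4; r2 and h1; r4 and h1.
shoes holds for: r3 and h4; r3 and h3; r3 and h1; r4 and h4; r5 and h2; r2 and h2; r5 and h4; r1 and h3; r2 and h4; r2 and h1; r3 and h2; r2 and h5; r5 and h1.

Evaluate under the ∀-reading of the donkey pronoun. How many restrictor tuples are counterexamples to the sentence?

"it" takes "a horse" as antecedent — a donkey pronoun bound across the clause boundary.
Strong reading: for every (r,h) with owns(r,h), rides(r,h) ∧ shoes(r,h).
Restrictor pairs: (r1,h3) ✓  (r2,h1) ✓  (r2,h2) ✓  (r2,h4) ✓  (r2,h5) ✓  (r3,h1) ✓  (r3,h2) ✓  (r3,h4) ✓  (r4,h4) ✓  (r5,h2) ✓  (r5,h3) ✗  (r5,h4) ✓
Counterexamples (restrictor pairs failing the scope): 1.

1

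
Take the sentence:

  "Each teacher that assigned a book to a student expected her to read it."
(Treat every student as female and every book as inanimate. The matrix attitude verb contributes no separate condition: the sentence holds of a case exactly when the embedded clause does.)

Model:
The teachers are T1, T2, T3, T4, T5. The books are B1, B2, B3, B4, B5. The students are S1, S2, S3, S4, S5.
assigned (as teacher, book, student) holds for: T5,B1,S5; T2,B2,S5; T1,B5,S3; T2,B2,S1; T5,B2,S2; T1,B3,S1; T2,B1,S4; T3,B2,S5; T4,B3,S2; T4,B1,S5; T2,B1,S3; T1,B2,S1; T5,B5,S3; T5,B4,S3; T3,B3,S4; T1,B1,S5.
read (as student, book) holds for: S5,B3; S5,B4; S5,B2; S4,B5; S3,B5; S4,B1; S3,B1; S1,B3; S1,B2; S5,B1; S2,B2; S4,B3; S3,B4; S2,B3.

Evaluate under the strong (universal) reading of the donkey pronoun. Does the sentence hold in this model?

"her" takes "a student" as antecedent and "it" takes "a book"; both are donkey pronouns co-varying with the restrictor.
Strong reading: for every (t,b,s) with assigned(t,b,s), read(s,b).
Restrictor triples: (T1,B1,S5)→read(S5,B1) ✓  (T1,B2,S1)→read(S1,B2) ✓  (T1,B3,S1)→read(S1,B3) ✓  (T1,B5,S3)→read(S3,B5) ✓  (T2,B1,S3)→read(S3,B1) ✓  (T2,B1,S4)→read(S4,B1) ✓  (T2,B2,S1)→read(S1,B2) ✓  (T2,B2,S5)→read(S5,B2) ✓  (T3,B2,S5)→read(S5,B2) ✓  (T3,B3,S4)→read(S4,B3) ✓  (T4,B1,S5)→read(S5,B1) ✓  (T4,B3,S2)→read(S2,B3) ✓  (T5,B1,S5)→read(S5,B1) ✓  (T5,B2,S2)→read(S2,B2) ✓  (T5,B4,S3)→read(S3,B4) ✓  (T5,B5,S3)→read(S3,B5) ✓
Every restrictor triple satisfies the scope.

True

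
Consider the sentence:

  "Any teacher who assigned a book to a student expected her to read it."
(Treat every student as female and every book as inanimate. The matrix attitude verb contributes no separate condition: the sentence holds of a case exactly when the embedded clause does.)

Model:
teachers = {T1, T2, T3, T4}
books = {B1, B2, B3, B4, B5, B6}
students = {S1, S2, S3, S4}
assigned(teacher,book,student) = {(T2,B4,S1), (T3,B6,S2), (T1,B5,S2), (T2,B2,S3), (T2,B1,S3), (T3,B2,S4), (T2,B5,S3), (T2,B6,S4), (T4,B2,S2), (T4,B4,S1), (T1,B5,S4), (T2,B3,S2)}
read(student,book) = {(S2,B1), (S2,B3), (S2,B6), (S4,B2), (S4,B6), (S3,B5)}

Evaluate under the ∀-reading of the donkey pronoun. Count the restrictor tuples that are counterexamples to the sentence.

"her" takes "a student" as antecedent and "it" takes "a book"; both are donkey pronouns co-varying with the restrictor.
Strong reading: for every (t,b,s) with assigned(t,b,s), read(s,b).
Restrictor triples: (T1,B5,S2)→read(S2,B5) ✗  (T1,B5,S4)→read(S4,B5) ✗  (T2,B1,S3)→read(S3,B1) ✗  (T2,B2,S3)→read(S3,B2) ✗  (T2,B3,S2)→read(S2,B3) ✓  (T2,B4,S1)→read(S1,B4) ✗  (T2,B5,S3)→read(S3,B5) ✓  (T2,B6,S4)→read(S4,B6) ✓  (T3,B2,S4)→read(S4,B2) ✓  (T3,B6,S2)→read(S2,B6) ✓  (T4,B2,S2)→read(S2,B2) ✗  (T4,B4,S1)→read(S1,B4) ✗
Counterexamples (restrictor triples failing the scope): 7.

7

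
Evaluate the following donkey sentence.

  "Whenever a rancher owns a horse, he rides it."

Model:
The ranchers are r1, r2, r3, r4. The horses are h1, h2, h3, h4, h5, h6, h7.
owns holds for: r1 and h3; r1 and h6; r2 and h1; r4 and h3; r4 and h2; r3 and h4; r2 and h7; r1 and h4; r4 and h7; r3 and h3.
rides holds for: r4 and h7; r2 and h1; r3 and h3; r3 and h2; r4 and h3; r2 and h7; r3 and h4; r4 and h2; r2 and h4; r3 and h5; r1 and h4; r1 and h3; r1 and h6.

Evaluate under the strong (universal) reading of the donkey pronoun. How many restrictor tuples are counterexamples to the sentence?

"it" takes "a horse" as antecedent — a donkey pronoun bound across the clause boundary.
Strong reading: for every (r,h) with owns(r,h), rides(r,h).
Restrictor pairs: (r1,h3) ✓  (r1,h4) ✓  (r1,h6) ✓  (r2,h1) ✓  (r2,h7) ✓  (r3,h3) ✓  (r3,h4) ✓  (r4,h2) ✓  (r4,h3) ✓  (r4,h7) ✓
Counterexamples (restrictor pairs failing the scope): 0.

0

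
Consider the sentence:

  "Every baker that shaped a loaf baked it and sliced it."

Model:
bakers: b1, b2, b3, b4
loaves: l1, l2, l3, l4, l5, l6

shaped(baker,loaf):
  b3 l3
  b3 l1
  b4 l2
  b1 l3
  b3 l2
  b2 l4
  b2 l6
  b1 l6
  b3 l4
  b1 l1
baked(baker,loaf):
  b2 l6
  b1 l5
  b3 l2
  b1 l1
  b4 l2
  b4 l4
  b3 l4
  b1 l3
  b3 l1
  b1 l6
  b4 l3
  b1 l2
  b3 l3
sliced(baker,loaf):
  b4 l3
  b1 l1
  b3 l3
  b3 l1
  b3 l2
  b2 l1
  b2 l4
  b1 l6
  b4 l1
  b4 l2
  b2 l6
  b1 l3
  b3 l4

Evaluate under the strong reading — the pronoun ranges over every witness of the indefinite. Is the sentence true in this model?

"it" takes "a loaf" as antecedent — a donkey pronoun bound across the clause boundary.
Strong reading: for every (b,l) with shaped(b,l), baked(b,l) ∧ sliced(b,l).
Restrictor pairs: (b1,l1) ✓  (b1,l3) ✓  (b1,l6) ✓  (b2,l4) ✗  (b2,l6) ✓  (b3,l1) ✓  (b3,l2) ✓  (b3,l3) ✓  (b3,l4) ✓  (b4,l2) ✓
Counterexample: (b2,l4) is in shaped but fails the scope.

False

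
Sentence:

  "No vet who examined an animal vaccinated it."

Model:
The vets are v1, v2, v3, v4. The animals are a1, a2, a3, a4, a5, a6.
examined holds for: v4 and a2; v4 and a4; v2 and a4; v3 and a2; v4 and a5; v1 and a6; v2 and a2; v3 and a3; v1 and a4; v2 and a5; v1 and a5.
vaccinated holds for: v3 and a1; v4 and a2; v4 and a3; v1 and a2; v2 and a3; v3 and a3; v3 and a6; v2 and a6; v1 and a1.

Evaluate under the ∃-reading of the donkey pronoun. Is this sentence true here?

"it" takes "an animal" as antecedent — a donkey pronoun bound across the clause boundary.
Truth condition: for no (v,a) with examined(v,a) does vaccinated(v,a) hold.
Restrictor pairs — does the scope hold? (v1,a4):fails  (v1,a5):fails  (v1,a6):fails  (v2,a2):fails  (v2,a4):fails  (v2,a5):fails  (v3,a2):fails  (v3,a3):holds  (v4,a2):holds  (v4,a4):fails  (v4,a5):fails
Scope holds for 2 pair(s), so the sentence is false.

False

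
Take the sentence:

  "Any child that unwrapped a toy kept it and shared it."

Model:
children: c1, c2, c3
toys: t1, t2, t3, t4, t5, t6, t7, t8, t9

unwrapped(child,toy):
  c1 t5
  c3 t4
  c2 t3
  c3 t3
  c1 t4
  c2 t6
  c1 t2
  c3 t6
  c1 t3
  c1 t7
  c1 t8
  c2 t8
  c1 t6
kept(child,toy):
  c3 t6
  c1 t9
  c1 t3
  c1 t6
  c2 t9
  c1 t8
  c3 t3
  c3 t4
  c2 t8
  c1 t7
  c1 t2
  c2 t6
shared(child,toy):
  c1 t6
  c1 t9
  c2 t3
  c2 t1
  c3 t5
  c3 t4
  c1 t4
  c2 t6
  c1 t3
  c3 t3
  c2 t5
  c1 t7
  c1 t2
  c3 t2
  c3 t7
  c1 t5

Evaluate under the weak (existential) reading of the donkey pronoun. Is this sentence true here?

True

"it" takes "a toy" as antecedent — a donkey pronoun bound across the clause boundary.
Weak reading: every child c with some unwrapped-toy has at least one unwrapped-toy t such that kept(c,t) ∧ shared(c,t).
Per child: c1:✓  c2:✓  c3:✓
Every child in the restrictor has a witness.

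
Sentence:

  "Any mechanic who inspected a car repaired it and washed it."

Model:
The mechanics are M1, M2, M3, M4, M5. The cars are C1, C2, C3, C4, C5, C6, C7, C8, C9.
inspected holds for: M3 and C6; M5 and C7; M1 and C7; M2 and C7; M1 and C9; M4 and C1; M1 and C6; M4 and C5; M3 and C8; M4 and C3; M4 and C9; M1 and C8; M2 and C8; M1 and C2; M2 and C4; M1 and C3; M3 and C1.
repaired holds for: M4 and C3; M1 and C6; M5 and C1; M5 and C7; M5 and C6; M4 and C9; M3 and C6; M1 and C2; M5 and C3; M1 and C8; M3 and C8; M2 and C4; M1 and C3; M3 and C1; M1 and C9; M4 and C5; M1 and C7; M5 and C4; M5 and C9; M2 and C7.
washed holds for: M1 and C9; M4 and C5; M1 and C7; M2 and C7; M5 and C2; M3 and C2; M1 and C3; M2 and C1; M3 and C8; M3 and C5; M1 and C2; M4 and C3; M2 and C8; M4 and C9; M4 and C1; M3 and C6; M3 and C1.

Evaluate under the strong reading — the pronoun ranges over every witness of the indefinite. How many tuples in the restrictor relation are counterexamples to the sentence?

"it" takes "a car" as antecedent — a donkey pronoun bound across the clause boundary.
Strong reading: for every (m,c) with inspected(m,c), repaired(m,c) ∧ washed(m,c).
Restrictor pairs: (M1,C2) ✓  (M1,C3) ✓  (M1,C6) ✗  (M1,C7) ✓  (M1,C8) ✗  (M1,C9) ✓  (M2,C4) ✗  (M2,C7) ✓  (M2,C8) ✗  (M3,C1) ✓  (M3,C6) ✓  (M3,C8) ✓  (M4,C1) ✗  (M4,C3) ✓  (M4,C5) ✓  (M4,C9) ✓  (M5,C7) ✗
Counterexamples (restrictor pairs failing the scope): 6.

6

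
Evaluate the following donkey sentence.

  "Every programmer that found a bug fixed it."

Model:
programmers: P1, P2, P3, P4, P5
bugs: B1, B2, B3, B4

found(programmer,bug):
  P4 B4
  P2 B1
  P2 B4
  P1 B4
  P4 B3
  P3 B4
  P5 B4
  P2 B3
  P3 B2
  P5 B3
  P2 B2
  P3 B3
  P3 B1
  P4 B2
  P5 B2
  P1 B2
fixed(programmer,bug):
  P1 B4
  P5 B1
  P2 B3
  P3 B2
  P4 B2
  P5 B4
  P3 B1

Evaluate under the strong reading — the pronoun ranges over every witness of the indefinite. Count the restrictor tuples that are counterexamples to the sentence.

10

"it" takes "a bug" as antecedent — a donkey pronoun bound across the clause boundary.
Strong reading: for every (p,b) with found(p,b), fixed(p,b).
Restrictor pairs: (P1,B2) ✗  (P1,B4) ✓  (P2,B1) ✗  (P2,B2) ✗  (P2,B3) ✓  (P2,B4) ✗  (P3,B1) ✓  (P3,B2) ✓  (P3,B3) ✗  (P3,B4) ✗  (P4,B2) ✓  (P4,B3) ✗  (P4,B4) ✗  (P5,B2) ✗  (P5,B3) ✗  (P5,B4) ✓
Counterexamples (restrictor pairs failing the scope): 10.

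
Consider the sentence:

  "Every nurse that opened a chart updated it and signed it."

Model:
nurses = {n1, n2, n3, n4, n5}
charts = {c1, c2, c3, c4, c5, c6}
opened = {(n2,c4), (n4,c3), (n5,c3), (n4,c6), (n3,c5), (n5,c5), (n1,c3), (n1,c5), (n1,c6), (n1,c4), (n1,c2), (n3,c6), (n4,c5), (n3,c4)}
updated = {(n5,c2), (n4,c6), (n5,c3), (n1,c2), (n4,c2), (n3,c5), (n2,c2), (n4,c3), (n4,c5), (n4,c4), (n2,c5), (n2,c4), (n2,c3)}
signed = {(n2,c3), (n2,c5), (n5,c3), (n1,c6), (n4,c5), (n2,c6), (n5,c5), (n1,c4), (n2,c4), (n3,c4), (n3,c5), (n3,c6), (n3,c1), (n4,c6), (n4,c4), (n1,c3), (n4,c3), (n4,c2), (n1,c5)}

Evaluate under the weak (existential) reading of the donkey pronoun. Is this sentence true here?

"it" takes "a chart" as antecedent — a donkey pronoun bound across the clause boundary.
Weak reading: every nurse n with some opened-chart has at least one opened-chart c such that updated(n,c) ∧ signed(n,c).
Per nurse: n1:✗  n2:✓  n3:✓  n4:✓  n5:✓
n1 has no witness among its opened-charts.

False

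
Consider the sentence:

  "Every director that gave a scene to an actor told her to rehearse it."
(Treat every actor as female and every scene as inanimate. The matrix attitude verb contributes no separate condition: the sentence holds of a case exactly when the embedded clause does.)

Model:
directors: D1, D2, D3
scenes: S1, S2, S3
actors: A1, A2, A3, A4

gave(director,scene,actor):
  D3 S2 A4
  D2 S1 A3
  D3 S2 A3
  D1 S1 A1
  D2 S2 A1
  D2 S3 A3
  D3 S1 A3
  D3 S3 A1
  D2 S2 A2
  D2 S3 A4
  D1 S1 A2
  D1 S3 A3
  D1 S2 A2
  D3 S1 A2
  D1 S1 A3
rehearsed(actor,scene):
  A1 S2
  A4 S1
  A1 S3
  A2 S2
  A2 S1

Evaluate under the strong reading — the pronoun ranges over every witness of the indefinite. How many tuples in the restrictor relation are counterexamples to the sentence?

"her" takes "an actor" as antecedent and "it" takes "a scene"; both are donkey pronouns co-varying with the restrictor.
Strong reading: for every (d,s,a) with gave(d,s,a), rehearsed(a,s).
Restrictor triples: (D1,S1,A1)→rehearsed(A1,S1) ✗  (D1,S1,A2)→rehearsed(A2,S1) ✓  (D1,S1,A3)→rehearsed(A3,S1) ✗  (D1,S2,A2)→rehearsed(A2,S2) ✓  (D1,S3,A3)→rehearsed(A3,S3) ✗  (D2,S1,A3)→rehearsed(A3,S1) ✗  (D2,S2,A1)→rehearsed(A1,S2) ✓  (D2,S2,A2)→rehearsed(A2,S2) ✓  (D2,S3,A3)→rehearsed(A3,S3) ✗  (D2,S3,A4)→rehearsed(A4,S3) ✗  (D3,S1,A2)→rehearsed(A2,S1) ✓  (D3,S1,A3)→rehearsed(A3,S1) ✗  (D3,S2,A3)→rehearsed(A3,S2) ✗  (D3,S2,A4)→rehearsed(A4,S2) ✗  (D3,S3,A1)→rehearsed(A1,S3) ✓
Counterexamples (restrictor triples failing the scope): 9.

9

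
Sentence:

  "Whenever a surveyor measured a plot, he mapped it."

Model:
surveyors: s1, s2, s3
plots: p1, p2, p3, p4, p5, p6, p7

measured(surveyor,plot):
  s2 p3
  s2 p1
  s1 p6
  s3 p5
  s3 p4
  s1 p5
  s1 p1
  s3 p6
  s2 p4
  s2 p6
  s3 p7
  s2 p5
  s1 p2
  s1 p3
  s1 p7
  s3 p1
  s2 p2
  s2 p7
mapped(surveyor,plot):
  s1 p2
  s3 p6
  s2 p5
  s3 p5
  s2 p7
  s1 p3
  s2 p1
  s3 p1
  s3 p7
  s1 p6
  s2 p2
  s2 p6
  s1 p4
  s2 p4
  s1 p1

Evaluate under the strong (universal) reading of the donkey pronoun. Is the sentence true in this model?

False

"it" takes "a plot" as antecedent — a donkey pronoun bound across the clause boundary.
Strong reading: for every (s,p) with measured(s,p), mapped(s,p).
Restrictor pairs: (s1,p1) ✓  (s1,p2) ✓  (s1,p3) ✓  (s1,p5) ✗  (s1,p6) ✓  (s1,p7) ✗  (s2,p1) ✓  (s2,p2) ✓  (s2,p3) ✗  (s2,p4) ✓  (s2,p5) ✓  (s2,p6) ✓  (s2,p7) ✓  (s3,p1) ✓  (s3,p4) ✗  (s3,p5) ✓  (s3,p6) ✓  (s3,p7) ✓
Counterexample: (s1,p5) is in measured but fails the scope.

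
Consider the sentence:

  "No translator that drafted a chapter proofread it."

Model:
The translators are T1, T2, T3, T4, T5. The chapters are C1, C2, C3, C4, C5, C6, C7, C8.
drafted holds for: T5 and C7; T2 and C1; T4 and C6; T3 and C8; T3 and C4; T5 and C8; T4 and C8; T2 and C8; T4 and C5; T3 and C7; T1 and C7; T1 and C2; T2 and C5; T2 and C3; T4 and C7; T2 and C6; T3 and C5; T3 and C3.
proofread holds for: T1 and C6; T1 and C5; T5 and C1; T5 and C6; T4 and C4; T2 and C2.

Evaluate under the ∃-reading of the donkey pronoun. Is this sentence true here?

True

"it" takes "a chapter" as antecedent — a donkey pronoun bound across the clause boundary.
Truth condition: for no (t,c) with drafted(t,c) does proofread(t,c) hold.
Restrictor pairs — does the scope hold? (T1,C2):fails  (T1,C7):fails  (T2,C1):fails  (T2,C3):fails  (T2,C5):fails  (T2,C6):fails  (T2,C8):fails  (T3,C3):fails  (T3,C4):fails  (T3,C5):fails  (T3,C7):fails  (T3,C8):fails  (T4,C5):fails  (T4,C6):fails  (T4,C7):fails  (T4,C8):fails  (T5,C7):fails  (T5,C8):fails
Scope holds for no restrictor pair, so the sentence is true.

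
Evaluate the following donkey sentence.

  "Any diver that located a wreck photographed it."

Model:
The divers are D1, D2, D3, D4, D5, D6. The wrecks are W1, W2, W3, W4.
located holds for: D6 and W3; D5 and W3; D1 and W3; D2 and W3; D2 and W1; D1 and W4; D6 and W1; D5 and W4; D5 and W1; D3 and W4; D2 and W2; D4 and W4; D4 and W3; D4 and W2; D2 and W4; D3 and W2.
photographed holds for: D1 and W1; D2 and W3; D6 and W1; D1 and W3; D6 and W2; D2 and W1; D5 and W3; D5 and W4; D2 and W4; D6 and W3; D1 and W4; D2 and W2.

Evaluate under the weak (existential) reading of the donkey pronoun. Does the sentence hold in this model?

False

"it" takes "a wreck" as antecedent — a donkey pronoun bound across the clause boundary.
Weak reading: every diver d with some located-wreck has at least one located-wreck w such that photographed(d,w).
Per diver: D1:✓  D2:✓  D3:✗  D4:✗  D5:✓  D6:✓
D3 has no witness among its located-wrecks.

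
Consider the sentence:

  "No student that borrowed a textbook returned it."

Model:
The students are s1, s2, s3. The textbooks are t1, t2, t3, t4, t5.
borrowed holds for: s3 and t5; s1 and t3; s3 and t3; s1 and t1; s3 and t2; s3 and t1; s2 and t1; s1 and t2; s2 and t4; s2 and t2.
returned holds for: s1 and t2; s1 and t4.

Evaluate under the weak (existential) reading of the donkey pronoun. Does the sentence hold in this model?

"it" takes "a textbook" as antecedent — a donkey pronoun bound across the clause boundary.
Truth condition: for no (s,t) with borrowed(s,t) does returned(s,t) hold.
Restrictor pairs — does the scope hold? (s1,t1):fails  (s1,t2):holds  (s1,t3):fails  (s2,t1):fails  (s2,t2):fails  (s2,t4):fails  (s3,t1):fails  (s3,t2):fails  (s3,t3):fails  (s3,t5):fails
Scope holds for 1 pair(s), so the sentence is false.

False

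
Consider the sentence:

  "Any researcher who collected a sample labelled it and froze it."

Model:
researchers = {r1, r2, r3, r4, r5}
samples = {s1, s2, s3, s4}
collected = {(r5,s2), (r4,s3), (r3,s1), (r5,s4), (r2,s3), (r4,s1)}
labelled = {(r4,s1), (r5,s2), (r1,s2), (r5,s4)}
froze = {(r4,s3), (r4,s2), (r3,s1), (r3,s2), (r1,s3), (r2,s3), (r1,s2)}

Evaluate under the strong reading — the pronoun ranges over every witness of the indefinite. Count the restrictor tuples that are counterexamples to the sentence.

6

"it" takes "a sample" as antecedent — a donkey pronoun bound across the clause boundary.
Strong reading: for every (r,s) with collected(r,s), labelled(r,s) ∧ froze(r,s).
Restrictor pairs: (r2,s3) ✗  (r3,s1) ✗  (r4,s1) ✗  (r4,s3) ✗  (r5,s2) ✗  (r5,s4) ✗
Counterexamples (restrictor pairs failing the scope): 6.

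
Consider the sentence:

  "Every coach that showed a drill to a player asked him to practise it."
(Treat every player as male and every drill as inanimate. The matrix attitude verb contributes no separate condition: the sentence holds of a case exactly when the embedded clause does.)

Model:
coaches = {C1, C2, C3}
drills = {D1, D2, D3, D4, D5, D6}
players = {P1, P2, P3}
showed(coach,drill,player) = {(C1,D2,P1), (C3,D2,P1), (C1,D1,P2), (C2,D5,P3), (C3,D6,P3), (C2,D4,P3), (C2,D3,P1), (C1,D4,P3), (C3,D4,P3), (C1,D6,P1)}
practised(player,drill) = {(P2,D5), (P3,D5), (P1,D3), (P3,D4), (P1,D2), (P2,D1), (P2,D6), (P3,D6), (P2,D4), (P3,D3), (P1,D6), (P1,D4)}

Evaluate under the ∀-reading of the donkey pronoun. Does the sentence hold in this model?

True

"him" takes "a player" as antecedent and "it" takes "a drill"; both are donkey pronouns co-varying with the restrictor.
Strong reading: for every (c,d,p) with showed(c,d,p), practised(p,d).
Restrictor triples: (C1,D1,P2)→practised(P2,D1) ✓  (C1,D2,P1)→practised(P1,D2) ✓  (C1,D4,P3)→practised(P3,D4) ✓  (C1,D6,P1)→practised(P1,D6) ✓  (C2,D3,P1)→practised(P1,D3) ✓  (C2,D4,P3)→practised(P3,D4) ✓  (C2,D5,P3)→practised(P3,D5) ✓  (C3,D2,P1)→practised(P1,D2) ✓  (C3,D4,P3)→practised(P3,D4) ✓  (C3,D6,P3)→practised(P3,D6) ✓
Every restrictor triple satisfies the scope.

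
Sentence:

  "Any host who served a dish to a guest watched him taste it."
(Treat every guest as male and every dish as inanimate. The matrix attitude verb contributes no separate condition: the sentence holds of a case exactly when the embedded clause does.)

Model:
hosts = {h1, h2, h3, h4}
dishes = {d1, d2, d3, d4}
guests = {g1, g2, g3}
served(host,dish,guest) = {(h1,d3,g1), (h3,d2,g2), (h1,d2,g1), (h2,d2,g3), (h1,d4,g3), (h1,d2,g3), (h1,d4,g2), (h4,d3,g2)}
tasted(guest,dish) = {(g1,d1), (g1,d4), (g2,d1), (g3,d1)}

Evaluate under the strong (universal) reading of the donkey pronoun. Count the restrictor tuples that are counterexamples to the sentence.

8

"him" takes "a guest" as antecedent and "it" takes "a dish"; both are donkey pronouns co-varying with the restrictor.
Strong reading: for every (h,d,g) with served(h,d,g), tasted(g,d).
Restrictor triples: (h1,d2,g1)→tasted(g1,d2) ✗  (h1,d2,g3)→tasted(g3,d2) ✗  (h1,d3,g1)→tasted(g1,d3) ✗  (h1,d4,g2)→tasted(g2,d4) ✗  (h1,d4,g3)→tasted(g3,d4) ✗  (h2,d2,g3)→tasted(g3,d2) ✗  (h3,d2,g2)→tasted(g2,d2) ✗  (h4,d3,g2)→tasted(g2,d3) ✗
Counterexamples (restrictor triples failing the scope): 8.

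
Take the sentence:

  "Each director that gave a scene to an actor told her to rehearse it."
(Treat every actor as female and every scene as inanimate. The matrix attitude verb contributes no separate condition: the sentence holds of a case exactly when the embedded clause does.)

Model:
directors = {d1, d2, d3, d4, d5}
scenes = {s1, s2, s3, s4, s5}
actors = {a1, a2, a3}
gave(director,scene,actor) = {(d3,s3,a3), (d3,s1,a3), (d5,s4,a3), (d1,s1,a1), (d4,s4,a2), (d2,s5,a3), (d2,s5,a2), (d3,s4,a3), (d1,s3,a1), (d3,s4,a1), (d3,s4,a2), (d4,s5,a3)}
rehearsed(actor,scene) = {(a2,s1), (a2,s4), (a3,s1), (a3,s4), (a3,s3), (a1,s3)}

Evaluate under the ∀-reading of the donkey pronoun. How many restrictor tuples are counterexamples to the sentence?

"her" takes "an actor" as antecedent and "it" takes "a scene"; both are donkey pronouns co-varying with the restrictor.
Strong reading: for every (d,s,a) with gave(d,s,a), rehearsed(a,s).
Restrictor triples: (d1,s1,a1)→rehearsed(a1,s1) ✗  (d1,s3,a1)→rehearsed(a1,s3) ✓  (d2,s5,a2)→rehearsed(a2,s5) ✗  (d2,s5,a3)→rehearsed(a3,s5) ✗  (d3,s1,a3)→rehearsed(a3,s1) ✓  (d3,s3,a3)→rehearsed(a3,s3) ✓  (d3,s4,a1)→rehearsed(a1,s4) ✗  (d3,s4,a2)→rehearsed(a2,s4) ✓  (d3,s4,a3)→rehearsed(a3,s4) ✓  (d4,s4,a2)→rehearsed(a2,s4) ✓  (d4,s5,a3)→rehearsed(a3,s5) ✗  (d5,s4,a3)→rehearsed(a3,s4) ✓
Counterexamples (restrictor triples failing the scope): 5.

5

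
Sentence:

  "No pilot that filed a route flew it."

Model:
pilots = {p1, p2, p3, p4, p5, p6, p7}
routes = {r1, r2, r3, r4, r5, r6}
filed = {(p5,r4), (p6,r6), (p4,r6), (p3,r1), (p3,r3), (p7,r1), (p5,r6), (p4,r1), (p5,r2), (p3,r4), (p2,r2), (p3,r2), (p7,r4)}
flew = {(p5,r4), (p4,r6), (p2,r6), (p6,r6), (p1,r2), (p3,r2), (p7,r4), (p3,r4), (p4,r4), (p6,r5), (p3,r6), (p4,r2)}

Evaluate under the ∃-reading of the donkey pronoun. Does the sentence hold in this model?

False

"it" takes "a route" as antecedent — a donkey pronoun bound across the clause boundary.
Truth condition: for no (p,r) with filed(p,r) does flew(p,r) hold.
Restrictor pairs — does the scope hold? (p2,r2):fails  (p3,r1):fails  (p3,r2):holds  (p3,r3):fails  (p3,r4):holds  (p4,r1):fails  (p4,r6):holds  (p5,r2):fails  (p5,r4):holds  (p5,r6):fails  (p6,r6):holds  (p7,r1):fails  (p7,r4):holds
Scope holds for 6 pair(s), so the sentence is false.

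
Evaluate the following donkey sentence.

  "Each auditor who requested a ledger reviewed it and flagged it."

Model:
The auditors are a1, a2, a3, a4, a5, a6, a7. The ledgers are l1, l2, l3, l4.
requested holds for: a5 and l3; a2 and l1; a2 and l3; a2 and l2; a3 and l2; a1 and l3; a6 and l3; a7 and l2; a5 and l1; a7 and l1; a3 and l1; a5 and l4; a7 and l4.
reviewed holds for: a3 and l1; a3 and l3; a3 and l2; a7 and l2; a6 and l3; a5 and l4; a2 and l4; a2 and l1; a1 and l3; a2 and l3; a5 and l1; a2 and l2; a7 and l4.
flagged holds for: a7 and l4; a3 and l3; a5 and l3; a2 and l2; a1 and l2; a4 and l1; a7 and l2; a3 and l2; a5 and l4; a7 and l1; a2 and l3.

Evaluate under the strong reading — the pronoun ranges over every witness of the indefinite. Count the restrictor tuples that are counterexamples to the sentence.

"it" takes "a ledger" as antecedent — a donkey pronoun bound across the clause boundary.
Strong reading: for every (a,l) with requested(a,l), reviewed(a,l) ∧ flagged(a,l).
Restrictor pairs: (a1,l3) ✗  (a2,l1) ✗  (a2,l2) ✓  (a2,l3) ✓  (a3,l1) ✗  (a3,l2) ✓  (a5,l1) ✗  (a5,l3) ✗  (a5,l4) ✓  (a6,l3) ✗  (a7,l1) ✗  (a7,l2) ✓  (a7,l4) ✓
Counterexamples (restrictor pairs failing the scope): 7.

7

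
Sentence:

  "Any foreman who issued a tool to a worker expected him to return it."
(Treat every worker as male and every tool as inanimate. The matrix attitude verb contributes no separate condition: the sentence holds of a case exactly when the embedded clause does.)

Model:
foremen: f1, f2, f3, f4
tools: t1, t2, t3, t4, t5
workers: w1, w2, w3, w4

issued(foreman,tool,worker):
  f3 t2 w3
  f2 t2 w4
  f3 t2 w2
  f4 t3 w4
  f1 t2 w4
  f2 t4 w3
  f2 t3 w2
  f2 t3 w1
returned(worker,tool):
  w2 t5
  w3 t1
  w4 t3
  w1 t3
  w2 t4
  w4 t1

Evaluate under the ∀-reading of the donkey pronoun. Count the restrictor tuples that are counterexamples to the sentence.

"him" takes "a worker" as antecedent and "it" takes "a tool"; both are donkey pronouns co-varying with the restrictor.
Strong reading: for every (f,t,w) with issued(f,t,w), returned(w,t).
Restrictor triples: (f1,t2,w4)→returned(w4,t2) ✗  (f2,t2,w4)→returned(w4,t2) ✗  (f2,t3,w1)→returned(w1,t3) ✓  (f2,t3,w2)→returned(w2,t3) ✗  (f2,t4,w3)→returned(w3,t4) ✗  (f3,t2,w2)→returned(w2,t2) ✗  (f3,t2,w3)→returned(w3,t2) ✗  (f4,t3,w4)→returned(w4,t3) ✓
Counterexamples (restrictor triples failing the scope): 6.

6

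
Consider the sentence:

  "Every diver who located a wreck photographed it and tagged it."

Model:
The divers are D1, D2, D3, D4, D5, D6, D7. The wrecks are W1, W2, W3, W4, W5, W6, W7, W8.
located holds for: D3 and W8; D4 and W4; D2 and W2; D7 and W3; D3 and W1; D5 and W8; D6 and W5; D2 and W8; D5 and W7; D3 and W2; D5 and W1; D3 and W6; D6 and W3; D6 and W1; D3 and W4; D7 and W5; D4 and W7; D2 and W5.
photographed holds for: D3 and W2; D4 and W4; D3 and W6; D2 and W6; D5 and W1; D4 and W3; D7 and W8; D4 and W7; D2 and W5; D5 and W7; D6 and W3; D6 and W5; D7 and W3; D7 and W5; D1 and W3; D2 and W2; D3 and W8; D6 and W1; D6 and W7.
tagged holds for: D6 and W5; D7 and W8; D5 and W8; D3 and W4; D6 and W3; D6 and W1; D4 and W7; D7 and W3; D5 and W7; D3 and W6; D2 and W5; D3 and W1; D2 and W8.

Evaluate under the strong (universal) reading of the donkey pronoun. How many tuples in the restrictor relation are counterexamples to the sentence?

"it" takes "a wreck" as antecedent — a donkey pronoun bound across the clause boundary.
Strong reading: for every (d,w) with located(d,w), photographed(d,w) ∧ tagged(d,w).
Restrictor pairs: (D2,W2) ✗  (D2,W5) ✓  (D2,W8) ✗  (D3,W1) ✗  (D3,W2) ✗  (D3,W4) ✗  (D3,W6) ✓  (D3,W8) ✗  (D4,W4) ✗  (D4,W7) ✓  (D5,W1) ✗  (D5,W7) ✓  (D5,W8) ✗  (D6,W1) ✓  (D6,W3) ✓  (D6,W5) ✓  (D7,W3) ✓  (D7,W5) ✗
Counterexamples (restrictor pairs failing the scope): 10.

10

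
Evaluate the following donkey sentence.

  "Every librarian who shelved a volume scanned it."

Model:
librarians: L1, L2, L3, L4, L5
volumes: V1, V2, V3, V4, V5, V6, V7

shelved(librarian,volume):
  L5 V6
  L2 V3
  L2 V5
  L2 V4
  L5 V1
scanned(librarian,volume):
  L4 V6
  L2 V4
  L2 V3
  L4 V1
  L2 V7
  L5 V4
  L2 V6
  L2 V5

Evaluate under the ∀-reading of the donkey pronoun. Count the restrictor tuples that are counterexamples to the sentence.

2

"it" takes "a volume" as antecedent — a donkey pronoun bound across the clause boundary.
Strong reading: for every (l,v) with shelved(l,v), scanned(l,v).
Restrictor pairs: (L2,V3) ✓  (L2,V4) ✓  (L2,V5) ✓  (L5,V1) ✗  (L5,V6) ✗
Counterexamples (restrictor pairs failing the scope): 2.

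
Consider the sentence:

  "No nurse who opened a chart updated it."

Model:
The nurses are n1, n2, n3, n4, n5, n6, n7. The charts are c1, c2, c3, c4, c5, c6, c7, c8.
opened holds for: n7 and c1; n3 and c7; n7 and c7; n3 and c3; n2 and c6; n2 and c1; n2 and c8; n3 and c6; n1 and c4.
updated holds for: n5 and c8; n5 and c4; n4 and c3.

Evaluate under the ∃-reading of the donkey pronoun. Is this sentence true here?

True

"it" takes "a chart" as antecedent — a donkey pronoun bound across the clause boundary.
Truth condition: for no (n,c) with opened(n,c) does updated(n,c) hold.
Restrictor pairs — does the scope hold? (n1,c4):fails  (n2,c1):fails  (n2,c6):fails  (n2,c8):fails  (n3,c3):fails  (n3,c6):fails  (n3,c7):fails  (n7,c1):fails  (n7,c7):fails
Scope holds for no restrictor pair, so the sentence is true.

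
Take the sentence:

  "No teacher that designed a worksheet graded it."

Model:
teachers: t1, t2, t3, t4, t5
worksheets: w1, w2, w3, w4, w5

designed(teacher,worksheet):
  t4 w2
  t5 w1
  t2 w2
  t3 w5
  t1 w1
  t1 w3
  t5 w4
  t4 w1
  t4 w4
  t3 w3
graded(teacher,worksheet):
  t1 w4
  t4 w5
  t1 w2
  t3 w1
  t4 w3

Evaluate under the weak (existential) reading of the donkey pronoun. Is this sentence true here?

"it" takes "a worksheet" as antecedent — a donkey pronoun bound across the clause boundary.
Truth condition: for no (t,w) with designed(t,w) does graded(t,w) hold.
Restrictor pairs — does the scope hold? (t1,w1):fails  (t1,w3):fails  (t2,w2):fails  (t3,w3):fails  (t3,w5):fails  (t4,w1):fails  (t4,w2):fails  (t4,w4):fails  (t5,w1):fails  (t5,w4):fails
Scope holds for no restrictor pair, so the sentence is true.

True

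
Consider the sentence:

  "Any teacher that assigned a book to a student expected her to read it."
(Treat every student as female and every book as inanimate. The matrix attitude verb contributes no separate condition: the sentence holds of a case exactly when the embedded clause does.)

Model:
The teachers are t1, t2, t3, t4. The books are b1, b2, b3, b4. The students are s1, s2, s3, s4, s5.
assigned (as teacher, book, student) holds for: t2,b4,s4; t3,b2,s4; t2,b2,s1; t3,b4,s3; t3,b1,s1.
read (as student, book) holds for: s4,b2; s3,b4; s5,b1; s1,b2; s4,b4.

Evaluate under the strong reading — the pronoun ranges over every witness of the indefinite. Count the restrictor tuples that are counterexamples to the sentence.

"her" takes "a student" as antecedent and "it" takes "a book"; both are donkey pronouns co-varying with the restrictor.
Strong reading: for every (t,b,s) with assigned(t,b,s), read(s,b).
Restrictor triples: (t2,b2,s1)→read(s1,b2) ✓  (t2,b4,s4)→read(s4,b4) ✓  (t3,b1,s1)→read(s1,b1) ✗  (t3,b2,s4)→read(s4,b2) ✓  (t3,b4,s3)→read(s3,b4) ✓
Counterexamples (restrictor triples failing the scope): 1.

1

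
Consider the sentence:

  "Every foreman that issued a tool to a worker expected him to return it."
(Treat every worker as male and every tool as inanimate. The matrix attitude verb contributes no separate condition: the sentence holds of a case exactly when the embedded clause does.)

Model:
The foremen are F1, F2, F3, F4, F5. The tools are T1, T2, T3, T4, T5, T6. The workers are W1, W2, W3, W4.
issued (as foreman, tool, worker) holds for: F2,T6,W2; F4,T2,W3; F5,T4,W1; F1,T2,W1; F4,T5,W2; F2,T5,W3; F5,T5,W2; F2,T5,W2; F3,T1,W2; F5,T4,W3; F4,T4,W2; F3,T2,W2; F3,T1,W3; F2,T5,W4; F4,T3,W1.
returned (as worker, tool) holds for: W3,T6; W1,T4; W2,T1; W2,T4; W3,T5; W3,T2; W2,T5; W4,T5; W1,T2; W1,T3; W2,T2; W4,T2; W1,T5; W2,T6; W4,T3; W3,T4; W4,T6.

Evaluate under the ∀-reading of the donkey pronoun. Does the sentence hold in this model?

False

"him" takes "a worker" as antecedent and "it" takes "a tool"; both are donkey pronouns co-varying with the restrictor.
Strong reading: for every (f,t,w) with issued(f,t,w), returned(w,t).
Restrictor triples: (F1,T2,W1)→returned(W1,T2) ✓  (F2,T5,W2)→returned(W2,T5) ✓  (F2,T5,W3)→returned(W3,T5) ✓  (F2,T5,W4)→returned(W4,T5) ✓  (F2,T6,W2)→returned(W2,T6) ✓  (F3,T1,W2)→returned(W2,T1) ✓  (F3,T1,W3)→returned(W3,T1) ✗  (F3,T2,W2)→returned(W2,T2) ✓  (F4,T2,W3)→returned(W3,T2) ✓  (F4,T3,W1)→returned(W1,T3) ✓  (F4,T4,W2)→returned(W2,T4) ✓  (F4,T5,W2)→returned(W2,T5) ✓  (F5,T4,W1)→returned(W1,T4) ✓  (F5,T4,W3)→returned(W3,T4) ✓  (F5,T5,W2)→returned(W2,T5) ✓
Counterexample: (F3,T1,W3) — returned(W3,T1) does not hold.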